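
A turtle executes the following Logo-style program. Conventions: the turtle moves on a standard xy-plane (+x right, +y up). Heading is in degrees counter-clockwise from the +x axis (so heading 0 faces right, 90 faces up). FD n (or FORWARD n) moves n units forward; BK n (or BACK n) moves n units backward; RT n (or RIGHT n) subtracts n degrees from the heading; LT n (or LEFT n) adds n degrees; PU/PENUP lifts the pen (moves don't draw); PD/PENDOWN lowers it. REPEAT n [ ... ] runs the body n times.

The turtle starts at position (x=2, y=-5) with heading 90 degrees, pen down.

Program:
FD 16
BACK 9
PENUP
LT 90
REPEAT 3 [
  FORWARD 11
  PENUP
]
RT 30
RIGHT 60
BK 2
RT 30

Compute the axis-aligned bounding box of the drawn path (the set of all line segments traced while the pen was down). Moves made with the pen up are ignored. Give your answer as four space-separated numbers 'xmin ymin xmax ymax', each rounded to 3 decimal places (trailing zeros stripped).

Answer: 2 -5 2 11

Derivation:
Executing turtle program step by step:
Start: pos=(2,-5), heading=90, pen down
FD 16: (2,-5) -> (2,11) [heading=90, draw]
BK 9: (2,11) -> (2,2) [heading=90, draw]
PU: pen up
LT 90: heading 90 -> 180
REPEAT 3 [
  -- iteration 1/3 --
  FD 11: (2,2) -> (-9,2) [heading=180, move]
  PU: pen up
  -- iteration 2/3 --
  FD 11: (-9,2) -> (-20,2) [heading=180, move]
  PU: pen up
  -- iteration 3/3 --
  FD 11: (-20,2) -> (-31,2) [heading=180, move]
  PU: pen up
]
RT 30: heading 180 -> 150
RT 60: heading 150 -> 90
BK 2: (-31,2) -> (-31,0) [heading=90, move]
RT 30: heading 90 -> 60
Final: pos=(-31,0), heading=60, 2 segment(s) drawn

Segment endpoints: x in {2, 2, 2}, y in {-5, 2, 11}
xmin=2, ymin=-5, xmax=2, ymax=11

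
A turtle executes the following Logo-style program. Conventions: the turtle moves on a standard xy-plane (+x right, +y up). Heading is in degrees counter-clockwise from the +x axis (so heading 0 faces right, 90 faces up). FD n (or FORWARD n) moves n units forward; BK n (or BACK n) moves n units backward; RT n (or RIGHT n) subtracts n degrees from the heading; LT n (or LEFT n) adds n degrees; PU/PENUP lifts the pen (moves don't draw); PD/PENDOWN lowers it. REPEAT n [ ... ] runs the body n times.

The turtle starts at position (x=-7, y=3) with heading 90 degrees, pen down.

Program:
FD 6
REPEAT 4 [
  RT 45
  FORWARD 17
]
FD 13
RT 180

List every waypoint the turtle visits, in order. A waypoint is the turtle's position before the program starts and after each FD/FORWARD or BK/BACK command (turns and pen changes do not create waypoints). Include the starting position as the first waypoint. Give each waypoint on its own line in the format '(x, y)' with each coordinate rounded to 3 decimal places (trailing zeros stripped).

Answer: (-7, 3)
(-7, 9)
(5.021, 21.021)
(22.021, 21.021)
(34.042, 9)
(34.042, -8)
(34.042, -21)

Derivation:
Executing turtle program step by step:
Start: pos=(-7,3), heading=90, pen down
FD 6: (-7,3) -> (-7,9) [heading=90, draw]
REPEAT 4 [
  -- iteration 1/4 --
  RT 45: heading 90 -> 45
  FD 17: (-7,9) -> (5.021,21.021) [heading=45, draw]
  -- iteration 2/4 --
  RT 45: heading 45 -> 0
  FD 17: (5.021,21.021) -> (22.021,21.021) [heading=0, draw]
  -- iteration 3/4 --
  RT 45: heading 0 -> 315
  FD 17: (22.021,21.021) -> (34.042,9) [heading=315, draw]
  -- iteration 4/4 --
  RT 45: heading 315 -> 270
  FD 17: (34.042,9) -> (34.042,-8) [heading=270, draw]
]
FD 13: (34.042,-8) -> (34.042,-21) [heading=270, draw]
RT 180: heading 270 -> 90
Final: pos=(34.042,-21), heading=90, 6 segment(s) drawn
Waypoints (7 total):
(-7, 3)
(-7, 9)
(5.021, 21.021)
(22.021, 21.021)
(34.042, 9)
(34.042, -8)
(34.042, -21)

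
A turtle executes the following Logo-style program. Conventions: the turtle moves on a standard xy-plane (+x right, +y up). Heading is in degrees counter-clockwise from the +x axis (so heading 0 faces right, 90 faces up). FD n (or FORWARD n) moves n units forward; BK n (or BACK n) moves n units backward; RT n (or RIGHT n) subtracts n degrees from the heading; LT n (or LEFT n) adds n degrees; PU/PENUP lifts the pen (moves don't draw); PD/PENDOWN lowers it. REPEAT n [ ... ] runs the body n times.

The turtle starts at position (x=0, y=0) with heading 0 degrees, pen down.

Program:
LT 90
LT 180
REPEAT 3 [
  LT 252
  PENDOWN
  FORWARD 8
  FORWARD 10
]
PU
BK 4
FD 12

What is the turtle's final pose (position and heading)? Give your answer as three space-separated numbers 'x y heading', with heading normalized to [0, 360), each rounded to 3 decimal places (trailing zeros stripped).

Answer: 8.744 -0.91 306

Derivation:
Executing turtle program step by step:
Start: pos=(0,0), heading=0, pen down
LT 90: heading 0 -> 90
LT 180: heading 90 -> 270
REPEAT 3 [
  -- iteration 1/3 --
  LT 252: heading 270 -> 162
  PD: pen down
  FD 8: (0,0) -> (-7.608,2.472) [heading=162, draw]
  FD 10: (-7.608,2.472) -> (-17.119,5.562) [heading=162, draw]
  -- iteration 2/3 --
  LT 252: heading 162 -> 54
  PD: pen down
  FD 8: (-17.119,5.562) -> (-12.417,12.034) [heading=54, draw]
  FD 10: (-12.417,12.034) -> (-6.539,20.125) [heading=54, draw]
  -- iteration 3/3 --
  LT 252: heading 54 -> 306
  PD: pen down
  FD 8: (-6.539,20.125) -> (-1.837,13.652) [heading=306, draw]
  FD 10: (-1.837,13.652) -> (4.041,5.562) [heading=306, draw]
]
PU: pen up
BK 4: (4.041,5.562) -> (1.69,8.798) [heading=306, move]
FD 12: (1.69,8.798) -> (8.744,-0.91) [heading=306, move]
Final: pos=(8.744,-0.91), heading=306, 6 segment(s) drawn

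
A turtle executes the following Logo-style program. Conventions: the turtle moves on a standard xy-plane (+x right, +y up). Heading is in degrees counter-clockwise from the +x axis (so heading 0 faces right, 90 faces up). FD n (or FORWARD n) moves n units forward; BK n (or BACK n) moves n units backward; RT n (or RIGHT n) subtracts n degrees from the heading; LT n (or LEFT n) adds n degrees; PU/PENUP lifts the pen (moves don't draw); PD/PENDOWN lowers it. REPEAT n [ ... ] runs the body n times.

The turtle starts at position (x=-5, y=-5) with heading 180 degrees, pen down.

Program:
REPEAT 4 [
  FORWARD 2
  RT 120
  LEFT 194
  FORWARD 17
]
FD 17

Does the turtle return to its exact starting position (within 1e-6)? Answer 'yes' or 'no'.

Executing turtle program step by step:
Start: pos=(-5,-5), heading=180, pen down
REPEAT 4 [
  -- iteration 1/4 --
  FD 2: (-5,-5) -> (-7,-5) [heading=180, draw]
  RT 120: heading 180 -> 60
  LT 194: heading 60 -> 254
  FD 17: (-7,-5) -> (-11.686,-21.341) [heading=254, draw]
  -- iteration 2/4 --
  FD 2: (-11.686,-21.341) -> (-12.237,-23.264) [heading=254, draw]
  RT 120: heading 254 -> 134
  LT 194: heading 134 -> 328
  FD 17: (-12.237,-23.264) -> (2.18,-32.273) [heading=328, draw]
  -- iteration 3/4 --
  FD 2: (2.18,-32.273) -> (3.876,-33.332) [heading=328, draw]
  RT 120: heading 328 -> 208
  LT 194: heading 208 -> 42
  FD 17: (3.876,-33.332) -> (16.509,-21.957) [heading=42, draw]
  -- iteration 4/4 --
  FD 2: (16.509,-21.957) -> (17.996,-20.619) [heading=42, draw]
  RT 120: heading 42 -> 282
  LT 194: heading 282 -> 116
  FD 17: (17.996,-20.619) -> (10.543,-5.339) [heading=116, draw]
]
FD 17: (10.543,-5.339) -> (3.091,9.94) [heading=116, draw]
Final: pos=(3.091,9.94), heading=116, 9 segment(s) drawn

Start position: (-5, -5)
Final position: (3.091, 9.94)
Distance = 16.99; >= 1e-6 -> NOT closed

Answer: no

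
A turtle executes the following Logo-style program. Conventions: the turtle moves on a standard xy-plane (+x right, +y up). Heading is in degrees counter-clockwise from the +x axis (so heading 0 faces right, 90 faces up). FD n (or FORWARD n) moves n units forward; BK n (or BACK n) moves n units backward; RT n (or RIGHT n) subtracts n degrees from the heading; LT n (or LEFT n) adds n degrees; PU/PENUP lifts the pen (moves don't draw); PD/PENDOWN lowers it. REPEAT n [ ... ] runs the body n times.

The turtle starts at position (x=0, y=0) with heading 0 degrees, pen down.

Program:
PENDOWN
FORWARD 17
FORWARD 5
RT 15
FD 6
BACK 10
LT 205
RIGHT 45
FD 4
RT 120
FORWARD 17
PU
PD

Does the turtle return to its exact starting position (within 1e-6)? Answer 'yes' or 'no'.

Executing turtle program step by step:
Start: pos=(0,0), heading=0, pen down
PD: pen down
FD 17: (0,0) -> (17,0) [heading=0, draw]
FD 5: (17,0) -> (22,0) [heading=0, draw]
RT 15: heading 0 -> 345
FD 6: (22,0) -> (27.796,-1.553) [heading=345, draw]
BK 10: (27.796,-1.553) -> (18.136,1.035) [heading=345, draw]
LT 205: heading 345 -> 190
RT 45: heading 190 -> 145
FD 4: (18.136,1.035) -> (14.86,3.33) [heading=145, draw]
RT 120: heading 145 -> 25
FD 17: (14.86,3.33) -> (30.267,10.514) [heading=25, draw]
PU: pen up
PD: pen down
Final: pos=(30.267,10.514), heading=25, 6 segment(s) drawn

Start position: (0, 0)
Final position: (30.267, 10.514)
Distance = 32.041; >= 1e-6 -> NOT closed

Answer: no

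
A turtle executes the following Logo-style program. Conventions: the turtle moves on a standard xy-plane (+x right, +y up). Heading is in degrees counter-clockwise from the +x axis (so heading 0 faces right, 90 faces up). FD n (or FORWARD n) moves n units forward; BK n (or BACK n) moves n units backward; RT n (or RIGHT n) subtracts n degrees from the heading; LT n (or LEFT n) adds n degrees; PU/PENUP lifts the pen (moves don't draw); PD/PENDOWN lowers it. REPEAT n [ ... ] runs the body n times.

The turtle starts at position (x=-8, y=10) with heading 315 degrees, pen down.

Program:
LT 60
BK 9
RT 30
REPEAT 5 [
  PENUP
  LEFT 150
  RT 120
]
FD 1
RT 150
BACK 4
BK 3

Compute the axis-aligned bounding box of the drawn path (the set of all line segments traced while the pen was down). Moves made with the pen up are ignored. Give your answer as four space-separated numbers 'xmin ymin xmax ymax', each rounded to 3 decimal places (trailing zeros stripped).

Executing turtle program step by step:
Start: pos=(-8,10), heading=315, pen down
LT 60: heading 315 -> 15
BK 9: (-8,10) -> (-16.693,7.671) [heading=15, draw]
RT 30: heading 15 -> 345
REPEAT 5 [
  -- iteration 1/5 --
  PU: pen up
  LT 150: heading 345 -> 135
  RT 120: heading 135 -> 15
  -- iteration 2/5 --
  PU: pen up
  LT 150: heading 15 -> 165
  RT 120: heading 165 -> 45
  -- iteration 3/5 --
  PU: pen up
  LT 150: heading 45 -> 195
  RT 120: heading 195 -> 75
  -- iteration 4/5 --
  PU: pen up
  LT 150: heading 75 -> 225
  RT 120: heading 225 -> 105
  -- iteration 5/5 --
  PU: pen up
  LT 150: heading 105 -> 255
  RT 120: heading 255 -> 135
]
FD 1: (-16.693,7.671) -> (-17.4,8.378) [heading=135, move]
RT 150: heading 135 -> 345
BK 4: (-17.4,8.378) -> (-21.264,9.413) [heading=345, move]
BK 3: (-21.264,9.413) -> (-24.162,10.189) [heading=345, move]
Final: pos=(-24.162,10.189), heading=345, 1 segment(s) drawn

Segment endpoints: x in {-16.693, -8}, y in {7.671, 10}
xmin=-16.693, ymin=7.671, xmax=-8, ymax=10

Answer: -16.693 7.671 -8 10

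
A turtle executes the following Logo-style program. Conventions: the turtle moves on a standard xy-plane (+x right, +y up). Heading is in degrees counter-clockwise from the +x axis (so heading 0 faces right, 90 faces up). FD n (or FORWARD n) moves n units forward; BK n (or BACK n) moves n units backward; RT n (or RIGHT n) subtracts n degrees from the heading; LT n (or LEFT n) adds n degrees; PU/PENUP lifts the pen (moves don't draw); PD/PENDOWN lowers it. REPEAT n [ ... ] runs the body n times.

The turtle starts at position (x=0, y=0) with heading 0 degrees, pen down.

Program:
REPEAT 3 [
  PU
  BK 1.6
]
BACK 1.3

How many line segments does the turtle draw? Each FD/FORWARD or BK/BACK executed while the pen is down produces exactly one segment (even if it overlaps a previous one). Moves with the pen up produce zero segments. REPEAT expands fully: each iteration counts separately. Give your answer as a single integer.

Answer: 0

Derivation:
Executing turtle program step by step:
Start: pos=(0,0), heading=0, pen down
REPEAT 3 [
  -- iteration 1/3 --
  PU: pen up
  BK 1.6: (0,0) -> (-1.6,0) [heading=0, move]
  -- iteration 2/3 --
  PU: pen up
  BK 1.6: (-1.6,0) -> (-3.2,0) [heading=0, move]
  -- iteration 3/3 --
  PU: pen up
  BK 1.6: (-3.2,0) -> (-4.8,0) [heading=0, move]
]
BK 1.3: (-4.8,0) -> (-6.1,0) [heading=0, move]
Final: pos=(-6.1,0), heading=0, 0 segment(s) drawn
Segments drawn: 0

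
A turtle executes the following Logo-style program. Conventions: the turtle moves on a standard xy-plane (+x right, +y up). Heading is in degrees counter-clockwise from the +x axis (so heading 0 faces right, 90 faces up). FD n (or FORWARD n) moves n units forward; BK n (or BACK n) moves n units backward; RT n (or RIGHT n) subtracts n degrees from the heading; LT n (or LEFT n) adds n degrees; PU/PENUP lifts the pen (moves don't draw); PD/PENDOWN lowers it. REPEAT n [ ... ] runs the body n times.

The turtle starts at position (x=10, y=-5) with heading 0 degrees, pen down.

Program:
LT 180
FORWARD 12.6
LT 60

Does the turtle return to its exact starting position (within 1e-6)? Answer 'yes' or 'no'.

Answer: no

Derivation:
Executing turtle program step by step:
Start: pos=(10,-5), heading=0, pen down
LT 180: heading 0 -> 180
FD 12.6: (10,-5) -> (-2.6,-5) [heading=180, draw]
LT 60: heading 180 -> 240
Final: pos=(-2.6,-5), heading=240, 1 segment(s) drawn

Start position: (10, -5)
Final position: (-2.6, -5)
Distance = 12.6; >= 1e-6 -> NOT closed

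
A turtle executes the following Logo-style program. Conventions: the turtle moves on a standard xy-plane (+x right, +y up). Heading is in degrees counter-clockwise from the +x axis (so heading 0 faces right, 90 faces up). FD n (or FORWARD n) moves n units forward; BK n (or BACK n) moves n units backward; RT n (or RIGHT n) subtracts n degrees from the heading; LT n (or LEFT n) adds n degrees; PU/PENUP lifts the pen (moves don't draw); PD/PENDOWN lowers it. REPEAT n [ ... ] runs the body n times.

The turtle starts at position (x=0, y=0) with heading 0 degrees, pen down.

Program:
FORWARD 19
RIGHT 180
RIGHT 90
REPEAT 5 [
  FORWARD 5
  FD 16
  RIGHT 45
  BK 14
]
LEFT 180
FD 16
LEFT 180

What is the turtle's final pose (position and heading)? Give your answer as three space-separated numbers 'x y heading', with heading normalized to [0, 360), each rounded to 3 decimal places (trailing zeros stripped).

Answer: 57.113 35.213 225

Derivation:
Executing turtle program step by step:
Start: pos=(0,0), heading=0, pen down
FD 19: (0,0) -> (19,0) [heading=0, draw]
RT 180: heading 0 -> 180
RT 90: heading 180 -> 90
REPEAT 5 [
  -- iteration 1/5 --
  FD 5: (19,0) -> (19,5) [heading=90, draw]
  FD 16: (19,5) -> (19,21) [heading=90, draw]
  RT 45: heading 90 -> 45
  BK 14: (19,21) -> (9.101,11.101) [heading=45, draw]
  -- iteration 2/5 --
  FD 5: (9.101,11.101) -> (12.636,14.636) [heading=45, draw]
  FD 16: (12.636,14.636) -> (23.95,25.95) [heading=45, draw]
  RT 45: heading 45 -> 0
  BK 14: (23.95,25.95) -> (9.95,25.95) [heading=0, draw]
  -- iteration 3/5 --
  FD 5: (9.95,25.95) -> (14.95,25.95) [heading=0, draw]
  FD 16: (14.95,25.95) -> (30.95,25.95) [heading=0, draw]
  RT 45: heading 0 -> 315
  BK 14: (30.95,25.95) -> (21.05,35.849) [heading=315, draw]
  -- iteration 4/5 --
  FD 5: (21.05,35.849) -> (24.586,32.314) [heading=315, draw]
  FD 16: (24.586,32.314) -> (35.899,21) [heading=315, draw]
  RT 45: heading 315 -> 270
  BK 14: (35.899,21) -> (35.899,35) [heading=270, draw]
  -- iteration 5/5 --
  FD 5: (35.899,35) -> (35.899,30) [heading=270, draw]
  FD 16: (35.899,30) -> (35.899,14) [heading=270, draw]
  RT 45: heading 270 -> 225
  BK 14: (35.899,14) -> (45.799,23.899) [heading=225, draw]
]
LT 180: heading 225 -> 45
FD 16: (45.799,23.899) -> (57.113,35.213) [heading=45, draw]
LT 180: heading 45 -> 225
Final: pos=(57.113,35.213), heading=225, 17 segment(s) drawn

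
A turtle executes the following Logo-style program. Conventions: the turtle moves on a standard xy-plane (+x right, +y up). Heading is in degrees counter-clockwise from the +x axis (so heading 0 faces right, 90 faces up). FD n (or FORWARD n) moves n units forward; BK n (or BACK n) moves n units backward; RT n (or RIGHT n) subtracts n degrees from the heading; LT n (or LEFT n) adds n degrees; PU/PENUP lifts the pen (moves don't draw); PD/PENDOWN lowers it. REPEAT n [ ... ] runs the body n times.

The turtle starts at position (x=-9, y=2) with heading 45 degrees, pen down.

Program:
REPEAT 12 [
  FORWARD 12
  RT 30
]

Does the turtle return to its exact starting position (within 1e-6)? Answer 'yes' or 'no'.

Executing turtle program step by step:
Start: pos=(-9,2), heading=45, pen down
REPEAT 12 [
  -- iteration 1/12 --
  FD 12: (-9,2) -> (-0.515,10.485) [heading=45, draw]
  RT 30: heading 45 -> 15
  -- iteration 2/12 --
  FD 12: (-0.515,10.485) -> (11.076,13.591) [heading=15, draw]
  RT 30: heading 15 -> 345
  -- iteration 3/12 --
  FD 12: (11.076,13.591) -> (22.668,10.485) [heading=345, draw]
  RT 30: heading 345 -> 315
  -- iteration 4/12 --
  FD 12: (22.668,10.485) -> (31.153,2) [heading=315, draw]
  RT 30: heading 315 -> 285
  -- iteration 5/12 --
  FD 12: (31.153,2) -> (34.259,-9.591) [heading=285, draw]
  RT 30: heading 285 -> 255
  -- iteration 6/12 --
  FD 12: (34.259,-9.591) -> (31.153,-21.182) [heading=255, draw]
  RT 30: heading 255 -> 225
  -- iteration 7/12 --
  FD 12: (31.153,-21.182) -> (22.668,-29.668) [heading=225, draw]
  RT 30: heading 225 -> 195
  -- iteration 8/12 --
  FD 12: (22.668,-29.668) -> (11.076,-32.773) [heading=195, draw]
  RT 30: heading 195 -> 165
  -- iteration 9/12 --
  FD 12: (11.076,-32.773) -> (-0.515,-29.668) [heading=165, draw]
  RT 30: heading 165 -> 135
  -- iteration 10/12 --
  FD 12: (-0.515,-29.668) -> (-9,-21.182) [heading=135, draw]
  RT 30: heading 135 -> 105
  -- iteration 11/12 --
  FD 12: (-9,-21.182) -> (-12.106,-9.591) [heading=105, draw]
  RT 30: heading 105 -> 75
  -- iteration 12/12 --
  FD 12: (-12.106,-9.591) -> (-9,2) [heading=75, draw]
  RT 30: heading 75 -> 45
]
Final: pos=(-9,2), heading=45, 12 segment(s) drawn

Start position: (-9, 2)
Final position: (-9, 2)
Distance = 0; < 1e-6 -> CLOSED

Answer: yes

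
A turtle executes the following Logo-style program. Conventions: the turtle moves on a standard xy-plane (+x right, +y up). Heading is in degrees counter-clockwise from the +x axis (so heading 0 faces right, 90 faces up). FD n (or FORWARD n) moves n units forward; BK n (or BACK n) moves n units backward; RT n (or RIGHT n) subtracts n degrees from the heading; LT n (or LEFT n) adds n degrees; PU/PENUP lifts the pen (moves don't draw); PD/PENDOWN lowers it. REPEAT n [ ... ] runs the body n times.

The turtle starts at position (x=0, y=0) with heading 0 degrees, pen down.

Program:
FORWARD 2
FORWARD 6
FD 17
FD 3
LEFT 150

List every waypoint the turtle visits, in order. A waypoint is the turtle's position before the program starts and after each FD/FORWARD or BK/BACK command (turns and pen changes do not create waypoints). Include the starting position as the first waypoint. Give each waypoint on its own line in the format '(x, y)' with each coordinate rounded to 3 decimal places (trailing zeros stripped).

Answer: (0, 0)
(2, 0)
(8, 0)
(25, 0)
(28, 0)

Derivation:
Executing turtle program step by step:
Start: pos=(0,0), heading=0, pen down
FD 2: (0,0) -> (2,0) [heading=0, draw]
FD 6: (2,0) -> (8,0) [heading=0, draw]
FD 17: (8,0) -> (25,0) [heading=0, draw]
FD 3: (25,0) -> (28,0) [heading=0, draw]
LT 150: heading 0 -> 150
Final: pos=(28,0), heading=150, 4 segment(s) drawn
Waypoints (5 total):
(0, 0)
(2, 0)
(8, 0)
(25, 0)
(28, 0)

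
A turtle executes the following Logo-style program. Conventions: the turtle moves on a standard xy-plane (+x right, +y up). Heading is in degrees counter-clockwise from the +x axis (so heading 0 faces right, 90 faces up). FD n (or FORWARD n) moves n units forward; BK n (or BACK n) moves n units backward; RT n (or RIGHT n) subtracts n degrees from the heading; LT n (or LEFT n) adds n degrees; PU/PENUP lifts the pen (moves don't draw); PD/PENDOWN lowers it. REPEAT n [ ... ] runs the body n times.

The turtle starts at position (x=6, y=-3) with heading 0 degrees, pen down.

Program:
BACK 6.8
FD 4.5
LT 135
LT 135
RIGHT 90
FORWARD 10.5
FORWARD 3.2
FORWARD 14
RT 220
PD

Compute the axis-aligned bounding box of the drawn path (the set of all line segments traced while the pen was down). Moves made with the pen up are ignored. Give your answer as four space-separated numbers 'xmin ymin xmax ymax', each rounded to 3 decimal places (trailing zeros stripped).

Executing turtle program step by step:
Start: pos=(6,-3), heading=0, pen down
BK 6.8: (6,-3) -> (-0.8,-3) [heading=0, draw]
FD 4.5: (-0.8,-3) -> (3.7,-3) [heading=0, draw]
LT 135: heading 0 -> 135
LT 135: heading 135 -> 270
RT 90: heading 270 -> 180
FD 10.5: (3.7,-3) -> (-6.8,-3) [heading=180, draw]
FD 3.2: (-6.8,-3) -> (-10,-3) [heading=180, draw]
FD 14: (-10,-3) -> (-24,-3) [heading=180, draw]
RT 220: heading 180 -> 320
PD: pen down
Final: pos=(-24,-3), heading=320, 5 segment(s) drawn

Segment endpoints: x in {-24, -10, -6.8, -0.8, 3.7, 6}, y in {-3, -3, -3, -3}
xmin=-24, ymin=-3, xmax=6, ymax=-3

Answer: -24 -3 6 -3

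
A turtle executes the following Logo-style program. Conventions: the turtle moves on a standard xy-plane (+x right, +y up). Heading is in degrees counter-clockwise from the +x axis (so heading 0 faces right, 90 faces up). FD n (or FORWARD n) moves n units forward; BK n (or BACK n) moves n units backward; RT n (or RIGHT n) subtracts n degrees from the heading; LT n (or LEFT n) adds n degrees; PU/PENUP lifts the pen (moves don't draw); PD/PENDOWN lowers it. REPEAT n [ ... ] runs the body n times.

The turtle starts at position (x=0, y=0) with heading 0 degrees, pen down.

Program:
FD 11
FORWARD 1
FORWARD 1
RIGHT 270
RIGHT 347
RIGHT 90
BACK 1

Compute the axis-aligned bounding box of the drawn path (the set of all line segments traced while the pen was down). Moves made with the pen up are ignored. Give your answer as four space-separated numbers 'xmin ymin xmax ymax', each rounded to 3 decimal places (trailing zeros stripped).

Executing turtle program step by step:
Start: pos=(0,0), heading=0, pen down
FD 11: (0,0) -> (11,0) [heading=0, draw]
FD 1: (11,0) -> (12,0) [heading=0, draw]
FD 1: (12,0) -> (13,0) [heading=0, draw]
RT 270: heading 0 -> 90
RT 347: heading 90 -> 103
RT 90: heading 103 -> 13
BK 1: (13,0) -> (12.026,-0.225) [heading=13, draw]
Final: pos=(12.026,-0.225), heading=13, 4 segment(s) drawn

Segment endpoints: x in {0, 11, 12, 12.026, 13}, y in {-0.225, 0}
xmin=0, ymin=-0.225, xmax=13, ymax=0

Answer: 0 -0.225 13 0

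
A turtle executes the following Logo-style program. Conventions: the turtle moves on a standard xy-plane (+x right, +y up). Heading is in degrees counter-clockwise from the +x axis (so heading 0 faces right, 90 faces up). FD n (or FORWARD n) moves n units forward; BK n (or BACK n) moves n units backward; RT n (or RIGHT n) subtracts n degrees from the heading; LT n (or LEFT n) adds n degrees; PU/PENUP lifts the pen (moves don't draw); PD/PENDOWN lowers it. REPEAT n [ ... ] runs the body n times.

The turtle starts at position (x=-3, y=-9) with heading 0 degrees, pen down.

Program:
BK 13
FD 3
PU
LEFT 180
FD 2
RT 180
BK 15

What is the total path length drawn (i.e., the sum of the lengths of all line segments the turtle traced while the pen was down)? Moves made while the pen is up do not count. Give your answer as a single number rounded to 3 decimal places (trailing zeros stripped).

Executing turtle program step by step:
Start: pos=(-3,-9), heading=0, pen down
BK 13: (-3,-9) -> (-16,-9) [heading=0, draw]
FD 3: (-16,-9) -> (-13,-9) [heading=0, draw]
PU: pen up
LT 180: heading 0 -> 180
FD 2: (-13,-9) -> (-15,-9) [heading=180, move]
RT 180: heading 180 -> 0
BK 15: (-15,-9) -> (-30,-9) [heading=0, move]
Final: pos=(-30,-9), heading=0, 2 segment(s) drawn

Segment lengths:
  seg 1: (-3,-9) -> (-16,-9), length = 13
  seg 2: (-16,-9) -> (-13,-9), length = 3
Total = 16

Answer: 16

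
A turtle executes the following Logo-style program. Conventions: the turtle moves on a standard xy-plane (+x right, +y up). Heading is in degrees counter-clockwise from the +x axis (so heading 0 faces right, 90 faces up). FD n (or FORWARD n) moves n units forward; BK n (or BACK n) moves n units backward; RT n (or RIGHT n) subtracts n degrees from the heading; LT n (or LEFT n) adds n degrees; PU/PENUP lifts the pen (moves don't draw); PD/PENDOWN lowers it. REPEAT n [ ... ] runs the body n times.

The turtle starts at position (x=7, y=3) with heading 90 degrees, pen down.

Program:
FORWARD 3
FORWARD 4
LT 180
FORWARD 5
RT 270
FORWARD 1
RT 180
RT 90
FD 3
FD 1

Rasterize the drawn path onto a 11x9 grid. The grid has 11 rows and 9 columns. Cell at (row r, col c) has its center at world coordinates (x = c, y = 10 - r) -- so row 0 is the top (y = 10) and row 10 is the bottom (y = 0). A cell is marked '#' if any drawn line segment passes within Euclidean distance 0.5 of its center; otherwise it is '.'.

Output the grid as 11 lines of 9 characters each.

Answer: .......#.
.......##
.......##
.......##
.......##
.......##
.......#.
.......#.
.........
.........
.........

Derivation:
Segment 0: (7,3) -> (7,6)
Segment 1: (7,6) -> (7,10)
Segment 2: (7,10) -> (7,5)
Segment 3: (7,5) -> (8,5)
Segment 4: (8,5) -> (8,8)
Segment 5: (8,8) -> (8,9)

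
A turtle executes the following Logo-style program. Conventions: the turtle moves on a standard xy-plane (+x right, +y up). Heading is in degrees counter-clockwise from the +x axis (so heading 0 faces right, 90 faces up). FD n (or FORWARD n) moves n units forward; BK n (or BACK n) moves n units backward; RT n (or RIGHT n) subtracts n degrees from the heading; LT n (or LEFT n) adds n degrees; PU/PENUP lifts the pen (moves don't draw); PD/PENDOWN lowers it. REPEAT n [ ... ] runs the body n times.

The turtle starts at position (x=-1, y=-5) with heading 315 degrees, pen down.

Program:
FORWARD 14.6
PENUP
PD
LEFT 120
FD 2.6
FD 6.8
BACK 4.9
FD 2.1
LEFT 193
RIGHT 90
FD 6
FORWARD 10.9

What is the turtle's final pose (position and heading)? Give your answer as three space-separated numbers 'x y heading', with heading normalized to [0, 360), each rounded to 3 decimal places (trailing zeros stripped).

Executing turtle program step by step:
Start: pos=(-1,-5), heading=315, pen down
FD 14.6: (-1,-5) -> (9.324,-15.324) [heading=315, draw]
PU: pen up
PD: pen down
LT 120: heading 315 -> 75
FD 2.6: (9.324,-15.324) -> (9.997,-12.812) [heading=75, draw]
FD 6.8: (9.997,-12.812) -> (11.757,-6.244) [heading=75, draw]
BK 4.9: (11.757,-6.244) -> (10.488,-10.977) [heading=75, draw]
FD 2.1: (10.488,-10.977) -> (11.032,-8.949) [heading=75, draw]
LT 193: heading 75 -> 268
RT 90: heading 268 -> 178
FD 6: (11.032,-8.949) -> (5.036,-8.739) [heading=178, draw]
FD 10.9: (5.036,-8.739) -> (-5.858,-8.359) [heading=178, draw]
Final: pos=(-5.858,-8.359), heading=178, 7 segment(s) drawn

Answer: -5.858 -8.359 178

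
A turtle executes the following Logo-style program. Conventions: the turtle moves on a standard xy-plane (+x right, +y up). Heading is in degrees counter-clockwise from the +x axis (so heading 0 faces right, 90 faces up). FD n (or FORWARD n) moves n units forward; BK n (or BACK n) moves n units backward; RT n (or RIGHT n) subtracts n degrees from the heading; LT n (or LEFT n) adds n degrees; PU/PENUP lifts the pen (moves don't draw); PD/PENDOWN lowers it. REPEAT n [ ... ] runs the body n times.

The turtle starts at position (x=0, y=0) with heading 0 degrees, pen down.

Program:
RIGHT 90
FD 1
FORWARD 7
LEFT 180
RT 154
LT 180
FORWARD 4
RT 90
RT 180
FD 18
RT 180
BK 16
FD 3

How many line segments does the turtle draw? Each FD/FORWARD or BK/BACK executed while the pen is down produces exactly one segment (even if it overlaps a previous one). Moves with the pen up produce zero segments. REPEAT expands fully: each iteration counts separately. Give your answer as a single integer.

Answer: 6

Derivation:
Executing turtle program step by step:
Start: pos=(0,0), heading=0, pen down
RT 90: heading 0 -> 270
FD 1: (0,0) -> (0,-1) [heading=270, draw]
FD 7: (0,-1) -> (0,-8) [heading=270, draw]
LT 180: heading 270 -> 90
RT 154: heading 90 -> 296
LT 180: heading 296 -> 116
FD 4: (0,-8) -> (-1.753,-4.405) [heading=116, draw]
RT 90: heading 116 -> 26
RT 180: heading 26 -> 206
FD 18: (-1.753,-4.405) -> (-17.932,-12.296) [heading=206, draw]
RT 180: heading 206 -> 26
BK 16: (-17.932,-12.296) -> (-32.312,-19.309) [heading=26, draw]
FD 3: (-32.312,-19.309) -> (-29.616,-17.994) [heading=26, draw]
Final: pos=(-29.616,-17.994), heading=26, 6 segment(s) drawn
Segments drawn: 6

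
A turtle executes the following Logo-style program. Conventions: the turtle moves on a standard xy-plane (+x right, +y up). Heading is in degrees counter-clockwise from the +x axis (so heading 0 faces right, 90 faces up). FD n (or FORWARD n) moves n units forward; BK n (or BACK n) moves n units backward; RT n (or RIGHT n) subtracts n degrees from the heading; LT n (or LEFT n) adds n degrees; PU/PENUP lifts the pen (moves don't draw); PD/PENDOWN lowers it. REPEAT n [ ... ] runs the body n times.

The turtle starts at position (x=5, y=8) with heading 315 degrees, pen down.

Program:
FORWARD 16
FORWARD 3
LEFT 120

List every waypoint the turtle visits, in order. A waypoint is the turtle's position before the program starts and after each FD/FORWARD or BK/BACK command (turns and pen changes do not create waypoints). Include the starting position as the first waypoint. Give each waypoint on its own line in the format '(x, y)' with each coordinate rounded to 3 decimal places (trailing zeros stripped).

Executing turtle program step by step:
Start: pos=(5,8), heading=315, pen down
FD 16: (5,8) -> (16.314,-3.314) [heading=315, draw]
FD 3: (16.314,-3.314) -> (18.435,-5.435) [heading=315, draw]
LT 120: heading 315 -> 75
Final: pos=(18.435,-5.435), heading=75, 2 segment(s) drawn
Waypoints (3 total):
(5, 8)
(16.314, -3.314)
(18.435, -5.435)

Answer: (5, 8)
(16.314, -3.314)
(18.435, -5.435)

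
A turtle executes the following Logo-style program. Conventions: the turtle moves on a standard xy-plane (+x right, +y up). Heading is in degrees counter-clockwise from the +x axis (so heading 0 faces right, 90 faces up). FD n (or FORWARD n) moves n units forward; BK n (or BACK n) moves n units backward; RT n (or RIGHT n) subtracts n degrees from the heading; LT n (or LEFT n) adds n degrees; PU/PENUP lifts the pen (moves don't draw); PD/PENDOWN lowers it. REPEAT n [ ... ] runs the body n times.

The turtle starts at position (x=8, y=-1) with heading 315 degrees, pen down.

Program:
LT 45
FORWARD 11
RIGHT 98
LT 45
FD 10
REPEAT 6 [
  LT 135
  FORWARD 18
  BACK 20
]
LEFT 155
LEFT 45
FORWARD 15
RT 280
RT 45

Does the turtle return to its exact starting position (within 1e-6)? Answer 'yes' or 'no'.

Executing turtle program step by step:
Start: pos=(8,-1), heading=315, pen down
LT 45: heading 315 -> 0
FD 11: (8,-1) -> (19,-1) [heading=0, draw]
RT 98: heading 0 -> 262
LT 45: heading 262 -> 307
FD 10: (19,-1) -> (25.018,-8.986) [heading=307, draw]
REPEAT 6 [
  -- iteration 1/6 --
  LT 135: heading 307 -> 82
  FD 18: (25.018,-8.986) -> (27.523,8.838) [heading=82, draw]
  BK 20: (27.523,8.838) -> (24.74,-10.967) [heading=82, draw]
  -- iteration 2/6 --
  LT 135: heading 82 -> 217
  FD 18: (24.74,-10.967) -> (10.364,-21.8) [heading=217, draw]
  BK 20: (10.364,-21.8) -> (26.337,-9.763) [heading=217, draw]
  -- iteration 3/6 --
  LT 135: heading 217 -> 352
  FD 18: (26.337,-9.763) -> (44.162,-12.268) [heading=352, draw]
  BK 20: (44.162,-12.268) -> (24.357,-9.485) [heading=352, draw]
  -- iteration 4/6 --
  LT 135: heading 352 -> 127
  FD 18: (24.357,-9.485) -> (13.524,4.891) [heading=127, draw]
  BK 20: (13.524,4.891) -> (25.56,-11.082) [heading=127, draw]
  -- iteration 5/6 --
  LT 135: heading 127 -> 262
  FD 18: (25.56,-11.082) -> (23.055,-28.907) [heading=262, draw]
  BK 20: (23.055,-28.907) -> (25.839,-9.102) [heading=262, draw]
  -- iteration 6/6 --
  LT 135: heading 262 -> 37
  FD 18: (25.839,-9.102) -> (40.214,1.731) [heading=37, draw]
  BK 20: (40.214,1.731) -> (24.241,-10.305) [heading=37, draw]
]
LT 155: heading 37 -> 192
LT 45: heading 192 -> 237
FD 15: (24.241,-10.305) -> (16.072,-22.885) [heading=237, draw]
RT 280: heading 237 -> 317
RT 45: heading 317 -> 272
Final: pos=(16.072,-22.885), heading=272, 15 segment(s) drawn

Start position: (8, -1)
Final position: (16.072, -22.885)
Distance = 23.326; >= 1e-6 -> NOT closed

Answer: no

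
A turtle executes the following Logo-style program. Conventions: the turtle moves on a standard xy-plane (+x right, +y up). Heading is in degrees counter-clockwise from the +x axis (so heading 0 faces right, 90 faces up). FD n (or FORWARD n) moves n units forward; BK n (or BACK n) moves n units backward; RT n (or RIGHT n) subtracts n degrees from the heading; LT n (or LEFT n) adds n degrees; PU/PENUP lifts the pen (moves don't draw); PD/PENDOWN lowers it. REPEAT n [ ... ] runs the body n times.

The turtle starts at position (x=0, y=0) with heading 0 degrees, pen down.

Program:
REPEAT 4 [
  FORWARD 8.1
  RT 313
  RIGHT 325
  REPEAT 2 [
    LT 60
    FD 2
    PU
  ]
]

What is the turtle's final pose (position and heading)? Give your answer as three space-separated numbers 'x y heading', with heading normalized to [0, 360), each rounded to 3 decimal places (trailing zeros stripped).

Executing turtle program step by step:
Start: pos=(0,0), heading=0, pen down
REPEAT 4 [
  -- iteration 1/4 --
  FD 8.1: (0,0) -> (8.1,0) [heading=0, draw]
  RT 313: heading 0 -> 47
  RT 325: heading 47 -> 82
  REPEAT 2 [
    -- iteration 1/2 --
    LT 60: heading 82 -> 142
    FD 2: (8.1,0) -> (6.524,1.231) [heading=142, draw]
    PU: pen up
    -- iteration 2/2 --
    LT 60: heading 142 -> 202
    FD 2: (6.524,1.231) -> (4.67,0.482) [heading=202, move]
    PU: pen up
  ]
  -- iteration 2/4 --
  FD 8.1: (4.67,0.482) -> (-2.841,-2.552) [heading=202, move]
  RT 313: heading 202 -> 249
  RT 325: heading 249 -> 284
  REPEAT 2 [
    -- iteration 1/2 --
    LT 60: heading 284 -> 344
    FD 2: (-2.841,-2.552) -> (-0.918,-3.103) [heading=344, move]
    PU: pen up
    -- iteration 2/2 --
    LT 60: heading 344 -> 44
    FD 2: (-0.918,-3.103) -> (0.521,-1.714) [heading=44, move]
    PU: pen up
  ]
  -- iteration 3/4 --
  FD 8.1: (0.521,-1.714) -> (6.347,3.913) [heading=44, move]
  RT 313: heading 44 -> 91
  RT 325: heading 91 -> 126
  REPEAT 2 [
    -- iteration 1/2 --
    LT 60: heading 126 -> 186
    FD 2: (6.347,3.913) -> (4.358,3.704) [heading=186, move]
    PU: pen up
    -- iteration 2/2 --
    LT 60: heading 186 -> 246
    FD 2: (4.358,3.704) -> (3.545,1.876) [heading=246, move]
    PU: pen up
  ]
  -- iteration 4/4 --
  FD 8.1: (3.545,1.876) -> (0.25,-5.523) [heading=246, move]
  RT 313: heading 246 -> 293
  RT 325: heading 293 -> 328
  REPEAT 2 [
    -- iteration 1/2 --
    LT 60: heading 328 -> 28
    FD 2: (0.25,-5.523) -> (2.016,-4.584) [heading=28, move]
    PU: pen up
    -- iteration 2/2 --
    LT 60: heading 28 -> 88
    FD 2: (2.016,-4.584) -> (2.086,-2.586) [heading=88, move]
    PU: pen up
  ]
]
Final: pos=(2.086,-2.586), heading=88, 2 segment(s) drawn

Answer: 2.086 -2.586 88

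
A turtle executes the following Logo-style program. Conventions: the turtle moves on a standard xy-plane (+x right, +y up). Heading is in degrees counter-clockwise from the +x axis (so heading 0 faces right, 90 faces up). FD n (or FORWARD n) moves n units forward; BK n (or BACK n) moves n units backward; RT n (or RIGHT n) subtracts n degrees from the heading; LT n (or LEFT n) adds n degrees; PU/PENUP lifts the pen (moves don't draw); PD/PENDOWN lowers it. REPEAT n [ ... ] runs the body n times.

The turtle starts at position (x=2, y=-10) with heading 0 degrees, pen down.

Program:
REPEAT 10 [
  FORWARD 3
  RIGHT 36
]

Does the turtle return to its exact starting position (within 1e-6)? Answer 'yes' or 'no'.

Answer: yes

Derivation:
Executing turtle program step by step:
Start: pos=(2,-10), heading=0, pen down
REPEAT 10 [
  -- iteration 1/10 --
  FD 3: (2,-10) -> (5,-10) [heading=0, draw]
  RT 36: heading 0 -> 324
  -- iteration 2/10 --
  FD 3: (5,-10) -> (7.427,-11.763) [heading=324, draw]
  RT 36: heading 324 -> 288
  -- iteration 3/10 --
  FD 3: (7.427,-11.763) -> (8.354,-14.617) [heading=288, draw]
  RT 36: heading 288 -> 252
  -- iteration 4/10 --
  FD 3: (8.354,-14.617) -> (7.427,-17.47) [heading=252, draw]
  RT 36: heading 252 -> 216
  -- iteration 5/10 --
  FD 3: (7.427,-17.47) -> (5,-19.233) [heading=216, draw]
  RT 36: heading 216 -> 180
  -- iteration 6/10 --
  FD 3: (5,-19.233) -> (2,-19.233) [heading=180, draw]
  RT 36: heading 180 -> 144
  -- iteration 7/10 --
  FD 3: (2,-19.233) -> (-0.427,-17.47) [heading=144, draw]
  RT 36: heading 144 -> 108
  -- iteration 8/10 --
  FD 3: (-0.427,-17.47) -> (-1.354,-14.617) [heading=108, draw]
  RT 36: heading 108 -> 72
  -- iteration 9/10 --
  FD 3: (-1.354,-14.617) -> (-0.427,-11.763) [heading=72, draw]
  RT 36: heading 72 -> 36
  -- iteration 10/10 --
  FD 3: (-0.427,-11.763) -> (2,-10) [heading=36, draw]
  RT 36: heading 36 -> 0
]
Final: pos=(2,-10), heading=0, 10 segment(s) drawn

Start position: (2, -10)
Final position: (2, -10)
Distance = 0; < 1e-6 -> CLOSED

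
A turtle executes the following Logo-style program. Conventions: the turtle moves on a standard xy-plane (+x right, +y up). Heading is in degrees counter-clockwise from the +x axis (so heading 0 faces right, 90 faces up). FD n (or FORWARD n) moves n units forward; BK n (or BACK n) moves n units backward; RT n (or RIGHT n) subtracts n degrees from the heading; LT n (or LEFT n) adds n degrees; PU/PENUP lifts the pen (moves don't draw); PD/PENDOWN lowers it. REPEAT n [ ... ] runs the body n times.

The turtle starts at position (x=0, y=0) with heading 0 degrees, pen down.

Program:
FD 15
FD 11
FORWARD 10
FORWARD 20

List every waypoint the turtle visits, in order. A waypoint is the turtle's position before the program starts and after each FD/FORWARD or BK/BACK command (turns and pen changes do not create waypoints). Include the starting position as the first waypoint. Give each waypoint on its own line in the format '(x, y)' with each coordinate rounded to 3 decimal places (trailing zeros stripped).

Answer: (0, 0)
(15, 0)
(26, 0)
(36, 0)
(56, 0)

Derivation:
Executing turtle program step by step:
Start: pos=(0,0), heading=0, pen down
FD 15: (0,0) -> (15,0) [heading=0, draw]
FD 11: (15,0) -> (26,0) [heading=0, draw]
FD 10: (26,0) -> (36,0) [heading=0, draw]
FD 20: (36,0) -> (56,0) [heading=0, draw]
Final: pos=(56,0), heading=0, 4 segment(s) drawn
Waypoints (5 total):
(0, 0)
(15, 0)
(26, 0)
(36, 0)
(56, 0)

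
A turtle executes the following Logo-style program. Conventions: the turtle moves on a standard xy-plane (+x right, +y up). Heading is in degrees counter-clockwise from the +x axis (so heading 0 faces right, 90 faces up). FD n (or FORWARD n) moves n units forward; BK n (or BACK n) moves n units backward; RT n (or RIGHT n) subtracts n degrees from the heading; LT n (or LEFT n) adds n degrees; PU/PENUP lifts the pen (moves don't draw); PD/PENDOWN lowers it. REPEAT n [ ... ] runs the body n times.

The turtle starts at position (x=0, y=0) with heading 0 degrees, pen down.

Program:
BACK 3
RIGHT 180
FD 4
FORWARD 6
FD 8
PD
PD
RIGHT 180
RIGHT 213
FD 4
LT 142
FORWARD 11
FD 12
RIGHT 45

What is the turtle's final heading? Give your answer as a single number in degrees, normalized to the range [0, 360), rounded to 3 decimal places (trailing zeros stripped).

Answer: 244

Derivation:
Executing turtle program step by step:
Start: pos=(0,0), heading=0, pen down
BK 3: (0,0) -> (-3,0) [heading=0, draw]
RT 180: heading 0 -> 180
FD 4: (-3,0) -> (-7,0) [heading=180, draw]
FD 6: (-7,0) -> (-13,0) [heading=180, draw]
FD 8: (-13,0) -> (-21,0) [heading=180, draw]
PD: pen down
PD: pen down
RT 180: heading 180 -> 0
RT 213: heading 0 -> 147
FD 4: (-21,0) -> (-24.355,2.179) [heading=147, draw]
LT 142: heading 147 -> 289
FD 11: (-24.355,2.179) -> (-20.773,-8.222) [heading=289, draw]
FD 12: (-20.773,-8.222) -> (-16.867,-19.568) [heading=289, draw]
RT 45: heading 289 -> 244
Final: pos=(-16.867,-19.568), heading=244, 7 segment(s) drawn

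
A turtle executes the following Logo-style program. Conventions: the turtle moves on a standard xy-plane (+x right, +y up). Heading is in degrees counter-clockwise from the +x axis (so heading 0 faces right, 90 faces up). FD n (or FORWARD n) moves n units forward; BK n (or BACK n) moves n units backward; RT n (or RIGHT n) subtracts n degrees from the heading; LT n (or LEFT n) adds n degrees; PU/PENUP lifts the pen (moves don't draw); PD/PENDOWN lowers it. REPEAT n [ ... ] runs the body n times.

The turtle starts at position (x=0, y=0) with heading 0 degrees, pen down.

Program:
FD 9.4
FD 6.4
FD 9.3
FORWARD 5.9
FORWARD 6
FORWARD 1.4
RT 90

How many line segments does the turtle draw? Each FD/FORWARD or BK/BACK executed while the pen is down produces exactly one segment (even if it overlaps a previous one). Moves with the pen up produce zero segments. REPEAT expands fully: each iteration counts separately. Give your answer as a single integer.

Executing turtle program step by step:
Start: pos=(0,0), heading=0, pen down
FD 9.4: (0,0) -> (9.4,0) [heading=0, draw]
FD 6.4: (9.4,0) -> (15.8,0) [heading=0, draw]
FD 9.3: (15.8,0) -> (25.1,0) [heading=0, draw]
FD 5.9: (25.1,0) -> (31,0) [heading=0, draw]
FD 6: (31,0) -> (37,0) [heading=0, draw]
FD 1.4: (37,0) -> (38.4,0) [heading=0, draw]
RT 90: heading 0 -> 270
Final: pos=(38.4,0), heading=270, 6 segment(s) drawn
Segments drawn: 6

Answer: 6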